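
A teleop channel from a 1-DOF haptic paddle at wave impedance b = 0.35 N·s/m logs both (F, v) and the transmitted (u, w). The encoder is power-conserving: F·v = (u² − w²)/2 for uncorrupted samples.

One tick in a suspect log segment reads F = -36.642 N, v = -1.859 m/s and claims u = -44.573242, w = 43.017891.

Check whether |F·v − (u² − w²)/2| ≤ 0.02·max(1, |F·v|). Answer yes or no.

F·v = (-36.642)×(-1.859) = 68.117478 W.
(u² − w²)/2 = (1986.773902 − 1850.538946)/2 = 68.117478 W.
|Δ| = 0.000000;  2% of max(1, |F·v|) = 1.362350.

yes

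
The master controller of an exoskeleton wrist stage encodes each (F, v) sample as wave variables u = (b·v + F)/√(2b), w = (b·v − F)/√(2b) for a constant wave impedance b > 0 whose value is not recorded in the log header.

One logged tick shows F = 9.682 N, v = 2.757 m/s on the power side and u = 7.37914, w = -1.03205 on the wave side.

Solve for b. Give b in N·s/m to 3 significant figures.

u + w = 6.3471;  u + w = √(2b)·v, so √(2b) = 6.3471/2.757 = 2.3022.
b = (√(2b))²/2 = 5.3000/2 = 2.6500.
(Check via u − w = 2F/√(2b): u − w = 8.4112, 2F/√(2b) = 8.4112.)

b = 2.65 N·s/m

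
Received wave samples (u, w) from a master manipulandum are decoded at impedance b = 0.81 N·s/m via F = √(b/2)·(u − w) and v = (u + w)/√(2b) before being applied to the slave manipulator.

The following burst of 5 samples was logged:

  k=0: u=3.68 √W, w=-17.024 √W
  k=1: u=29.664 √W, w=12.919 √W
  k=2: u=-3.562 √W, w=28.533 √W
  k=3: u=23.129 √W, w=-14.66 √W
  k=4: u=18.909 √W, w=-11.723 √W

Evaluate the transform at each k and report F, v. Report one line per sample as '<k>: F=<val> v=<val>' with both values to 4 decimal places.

k=0: u−w=20.7040, u+w=-13.3440; √(b/2)=0.6364, √(2b)=1.2728; F=0.6364×20.704=13.1759, v=-13.3440/1.2728=-10.4840
k=1: u−w=16.7450, u+w=42.5830; √(b/2)=0.6364, √(2b)=1.2728; F=0.6364×16.745=10.6565, v=42.5830/1.2728=33.4564
k=2: u−w=-32.0950, u+w=24.9710; √(b/2)=0.6364, √(2b)=1.2728; F=0.6364×(-32.095)=-20.4251, v=24.9710/1.2728=19.6191
k=3: u−w=37.7890, u+w=8.4690; √(b/2)=0.6364, √(2b)=1.2728; F=0.6364×37.789=24.0488, v=8.4690/1.2728=6.6539
k=4: u−w=30.6320, u+w=7.1860; √(b/2)=0.6364, √(2b)=1.2728; F=0.6364×30.632=19.4941, v=7.1860/1.2728=5.6459

0: F=13.1759 v=-10.4840
1: F=10.6565 v=33.4564
2: F=-20.4251 v=19.6191
3: F=24.0488 v=6.6539
4: F=19.4941 v=5.6459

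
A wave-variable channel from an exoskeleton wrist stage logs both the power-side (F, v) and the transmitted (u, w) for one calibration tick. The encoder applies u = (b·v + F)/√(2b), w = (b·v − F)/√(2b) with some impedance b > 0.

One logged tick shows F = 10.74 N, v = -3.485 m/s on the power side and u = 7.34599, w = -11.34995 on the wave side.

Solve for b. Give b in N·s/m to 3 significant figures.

u + w = -4.00396;  u + w = √(2b)·v, so √(2b) = -4.00396/(-3.485) = 1.14891.
b = (√(2b))²/2 = 1.32000/2 = 0.66000.
(Check via u − w = 2F/√(2b): u − w = 18.69594, 2F/√(2b) = 18.69594.)

b = 0.66 N·s/m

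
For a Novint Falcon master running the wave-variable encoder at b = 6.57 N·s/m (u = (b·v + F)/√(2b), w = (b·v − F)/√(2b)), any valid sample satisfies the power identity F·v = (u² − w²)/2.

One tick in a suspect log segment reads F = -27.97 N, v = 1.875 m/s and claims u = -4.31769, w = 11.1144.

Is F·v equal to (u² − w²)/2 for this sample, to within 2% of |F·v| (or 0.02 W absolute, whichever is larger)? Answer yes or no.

F·v = (-27.97)×1.875 = -52.44375 W.
(u² − w²)/2 = (18.64245 − 123.52989)/2 = -52.44372 W.
|Δ| = 0.00003;  2% of max(1, |F·v|) = 1.04888.

yes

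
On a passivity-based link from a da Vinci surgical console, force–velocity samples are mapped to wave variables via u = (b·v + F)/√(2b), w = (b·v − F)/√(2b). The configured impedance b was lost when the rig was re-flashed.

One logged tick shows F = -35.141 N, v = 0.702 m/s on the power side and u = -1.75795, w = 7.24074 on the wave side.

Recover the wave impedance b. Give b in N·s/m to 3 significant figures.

b = 30.5 N·s/m

u + w = 5.48279;  u + w = √(2b)·v, so √(2b) = 5.48279/0.702 = 7.81024.
b = (√(2b))²/2 = 60.99988/2 = 30.49994.
(Check via u − w = 2F/√(2b): u − w = -8.99869, 2F/√(2b) = -8.99870.)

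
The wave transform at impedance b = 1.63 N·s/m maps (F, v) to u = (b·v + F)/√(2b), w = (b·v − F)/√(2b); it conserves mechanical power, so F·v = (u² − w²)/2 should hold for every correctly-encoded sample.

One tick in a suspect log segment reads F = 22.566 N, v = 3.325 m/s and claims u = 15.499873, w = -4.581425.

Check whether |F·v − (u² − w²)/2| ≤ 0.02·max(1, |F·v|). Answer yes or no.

no

F·v = 22.566×3.325 = 75.031950 W.
(u² − w²)/2 = (240.246063 − 20.989455)/2 = 109.628304 W.
|Δ| = 34.596354;  2% of max(1, |F·v|) = 1.500639.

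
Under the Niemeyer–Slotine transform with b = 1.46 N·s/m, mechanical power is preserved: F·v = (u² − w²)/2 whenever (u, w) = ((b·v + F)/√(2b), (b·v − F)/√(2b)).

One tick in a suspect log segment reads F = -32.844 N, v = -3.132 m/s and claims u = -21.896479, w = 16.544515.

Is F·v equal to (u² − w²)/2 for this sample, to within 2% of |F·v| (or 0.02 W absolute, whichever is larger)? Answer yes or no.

yes

F·v = (-32.844)×(-3.132) = 102.867408 W.
(u² − w²)/2 = (479.455793 − 273.720977)/2 = 102.867408 W.
|Δ| = 0.000000;  2% of max(1, |F·v|) = 2.057348.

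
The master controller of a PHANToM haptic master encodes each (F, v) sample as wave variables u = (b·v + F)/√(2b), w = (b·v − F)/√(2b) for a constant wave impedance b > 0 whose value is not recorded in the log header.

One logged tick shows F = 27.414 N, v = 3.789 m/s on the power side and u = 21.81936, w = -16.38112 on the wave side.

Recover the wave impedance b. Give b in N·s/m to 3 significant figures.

b = 1.03 N·s/m

u + w = 5.4382;  u + w = √(2b)·v, so √(2b) = 5.4382/3.789 = 1.4353.
b = (√(2b))²/2 = 2.0600/2 = 1.0300.
(Check via u − w = 2F/√(2b): u − w = 38.2005, 2F/√(2b) = 38.2005.)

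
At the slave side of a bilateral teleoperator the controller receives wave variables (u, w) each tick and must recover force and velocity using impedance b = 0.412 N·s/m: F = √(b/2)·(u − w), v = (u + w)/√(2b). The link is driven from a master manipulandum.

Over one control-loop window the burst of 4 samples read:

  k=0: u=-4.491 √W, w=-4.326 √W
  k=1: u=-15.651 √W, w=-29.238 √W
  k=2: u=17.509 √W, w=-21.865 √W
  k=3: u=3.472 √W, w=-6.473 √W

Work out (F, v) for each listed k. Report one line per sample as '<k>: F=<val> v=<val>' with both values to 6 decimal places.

k=0: u−w=-0.165000, u+w=-8.817000; √(b/2)=0.453872, √(2b)=0.907744; F=0.453872×(-0.165)=-0.074889, v=-8.817000/0.907744=-9.713086
k=1: u−w=13.587000, u+w=-44.889000; √(b/2)=0.453872, √(2b)=0.907744; F=0.453872×13.587=6.166762, v=-44.889000/0.907744=-49.451142
k=2: u−w=39.374000, u+w=-4.356000; √(b/2)=0.453872, √(2b)=0.907744; F=0.453872×39.374=17.870765, v=-4.356000/0.907744=-4.798707
k=3: u−w=9.945000, u+w=-3.001000; √(b/2)=0.453872, √(2b)=0.907744; F=0.453872×9.945=4.513759, v=-3.001000/0.907744=-3.305997

0: F=-0.074889 v=-9.713086
1: F=6.166762 v=-49.451142
2: F=17.870765 v=-4.798707
3: F=4.513759 v=-3.305997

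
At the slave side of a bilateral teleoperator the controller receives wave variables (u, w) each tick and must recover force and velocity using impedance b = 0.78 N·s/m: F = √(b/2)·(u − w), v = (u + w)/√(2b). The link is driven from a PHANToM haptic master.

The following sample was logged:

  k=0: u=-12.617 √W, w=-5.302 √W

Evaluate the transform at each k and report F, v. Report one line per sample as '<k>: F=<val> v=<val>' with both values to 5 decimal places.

k=0: u−w=-7.31500, u+w=-17.91900; √(b/2)=0.62450, √(2b)=1.24900; F=0.62450×(-7.315)=-4.56822, v=-17.91900/1.24900=-14.34668

0: F=-4.56822 v=-14.34668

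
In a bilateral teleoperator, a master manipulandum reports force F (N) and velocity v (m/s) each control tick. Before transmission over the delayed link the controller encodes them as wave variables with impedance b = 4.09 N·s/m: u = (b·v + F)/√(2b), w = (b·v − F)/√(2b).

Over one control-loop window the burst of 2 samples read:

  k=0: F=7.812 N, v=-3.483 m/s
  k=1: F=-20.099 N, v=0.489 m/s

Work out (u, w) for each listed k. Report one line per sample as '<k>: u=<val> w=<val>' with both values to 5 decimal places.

0: u=-2.24941 w=-7.71221
1: u=-6.32816 w=7.72674

k=0: b·v=4.09×(-3.483)=-14.24547; √(2b)=2.86007; u=(-14.24547+7.812)/2.86007=-2.24941, w=(-14.24547−7.812)/2.86007=-7.71221
k=1: b·v=4.09×0.489=2.00001; √(2b)=2.86007; u=(2.00001+(-20.099))/2.86007=-6.32816, w=(2.00001−(-20.099))/2.86007=7.72674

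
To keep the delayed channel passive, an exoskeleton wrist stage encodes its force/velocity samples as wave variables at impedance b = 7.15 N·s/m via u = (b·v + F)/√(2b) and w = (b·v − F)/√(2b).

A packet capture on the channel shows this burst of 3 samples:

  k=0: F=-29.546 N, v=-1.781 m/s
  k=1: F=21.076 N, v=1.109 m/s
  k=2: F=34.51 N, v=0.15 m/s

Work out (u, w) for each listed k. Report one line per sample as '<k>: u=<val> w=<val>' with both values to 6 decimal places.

k=0: b·v=7.15×(-1.781)=-12.734150; √(2b)=3.781534; u=(-12.734150+(-29.546))/3.781534=-11.180687, w=(-12.734150−(-29.546))/3.781534=4.445775
k=1: b·v=7.15×1.109=7.929350; √(2b)=3.781534; u=(7.929350+21.076)/3.781534=7.670260, w=(7.929350−21.076)/3.781534=-3.476539
k=2: b·v=7.15×0.15=1.072500; √(2b)=3.781534; u=(1.072500+34.51)/3.781534=9.409541, w=(1.072500−34.51)/3.781534=-8.842311

0: u=-11.180687 w=4.445775
1: u=7.670260 w=-3.476539
2: u=9.409541 w=-8.842311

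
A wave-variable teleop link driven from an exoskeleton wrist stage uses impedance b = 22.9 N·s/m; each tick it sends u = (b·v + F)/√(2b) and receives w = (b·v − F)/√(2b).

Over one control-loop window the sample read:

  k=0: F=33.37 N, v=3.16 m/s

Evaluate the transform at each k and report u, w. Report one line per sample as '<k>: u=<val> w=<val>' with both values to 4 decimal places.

k=0: b·v=22.9×3.16=72.3640; √(2b)=6.7676; u=(72.3640+33.37)/6.7676=15.6236, w=(72.3640−33.37)/6.7676=5.7619

0: u=15.6236 w=5.7619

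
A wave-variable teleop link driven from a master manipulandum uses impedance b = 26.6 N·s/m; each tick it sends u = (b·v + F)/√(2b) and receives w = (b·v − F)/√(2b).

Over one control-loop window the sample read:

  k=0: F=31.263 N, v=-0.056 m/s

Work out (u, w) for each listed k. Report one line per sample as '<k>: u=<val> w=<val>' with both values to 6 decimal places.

k=0: b·v=26.6×(-0.056)=-1.489600; √(2b)=7.293833; u=(-1.489600+31.263)/7.293833=4.081996, w=(-1.489600−31.263)/7.293833=-4.490451

0: u=4.081996 w=-4.490451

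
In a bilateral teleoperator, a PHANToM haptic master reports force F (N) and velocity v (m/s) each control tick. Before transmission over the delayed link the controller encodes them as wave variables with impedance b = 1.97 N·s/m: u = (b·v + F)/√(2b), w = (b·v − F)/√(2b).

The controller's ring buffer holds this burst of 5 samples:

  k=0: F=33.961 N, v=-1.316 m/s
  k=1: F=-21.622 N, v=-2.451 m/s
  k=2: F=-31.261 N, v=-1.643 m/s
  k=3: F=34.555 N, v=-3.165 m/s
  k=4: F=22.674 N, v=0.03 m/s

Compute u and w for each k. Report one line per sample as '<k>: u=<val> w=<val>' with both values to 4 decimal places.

0: u=15.8032 w=-18.4154
1: u=-13.3256 w=8.4605
2: u=-17.3797 w=14.1184
3: u=14.2674 w=-20.5497
4: u=11.4528 w=-11.3932

k=0: b·v=1.97×(-1.316)=-2.5925; √(2b)=1.9849; u=(-2.5925+33.961)/1.9849=15.8032, w=(-2.5925−33.961)/1.9849=-18.4154
k=1: b·v=1.97×(-2.451)=-4.8285; √(2b)=1.9849; u=(-4.8285+(-21.622))/1.9849=-13.3256, w=(-4.8285−(-21.622))/1.9849=8.4605
k=2: b·v=1.97×(-1.643)=-3.2367; √(2b)=1.9849; u=(-3.2367+(-31.261))/1.9849=-17.3797, w=(-3.2367−(-31.261))/1.9849=14.1184
k=3: b·v=1.97×(-3.165)=-6.2351; √(2b)=1.9849; u=(-6.2351+34.555)/1.9849=14.2674, w=(-6.2351−34.555)/1.9849=-20.5497
k=4: b·v=1.97×0.03=0.0591; √(2b)=1.9849; u=(0.0591+22.674)/1.9849=11.4528, w=(0.0591−22.674)/1.9849=-11.3932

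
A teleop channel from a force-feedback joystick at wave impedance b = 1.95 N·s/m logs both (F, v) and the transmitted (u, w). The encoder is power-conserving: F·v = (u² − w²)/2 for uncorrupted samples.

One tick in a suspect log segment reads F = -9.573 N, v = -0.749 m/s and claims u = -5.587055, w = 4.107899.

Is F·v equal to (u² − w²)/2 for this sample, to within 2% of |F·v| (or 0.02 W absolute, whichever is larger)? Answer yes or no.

yes

F·v = (-9.573)×(-0.749) = 7.170177 W.
(u² − w²)/2 = (31.215184 − 16.874834)/2 = 7.170175 W.
|Δ| = 0.000002;  2% of max(1, |F·v|) = 0.143404.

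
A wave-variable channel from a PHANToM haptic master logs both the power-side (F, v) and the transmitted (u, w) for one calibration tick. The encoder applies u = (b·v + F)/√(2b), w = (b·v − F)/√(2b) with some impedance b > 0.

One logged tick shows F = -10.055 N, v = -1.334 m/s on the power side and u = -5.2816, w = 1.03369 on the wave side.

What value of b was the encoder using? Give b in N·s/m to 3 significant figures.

u + w = -4.24791;  u + w = √(2b)·v, so √(2b) = -4.24791/(-1.334) = 3.18434.
b = (√(2b))²/2 = 10.14002/2 = 5.07001.
(Check via u − w = 2F/√(2b): u − w = -6.31529, 2F/√(2b) = -6.31528.)

b = 5.07 N·s/m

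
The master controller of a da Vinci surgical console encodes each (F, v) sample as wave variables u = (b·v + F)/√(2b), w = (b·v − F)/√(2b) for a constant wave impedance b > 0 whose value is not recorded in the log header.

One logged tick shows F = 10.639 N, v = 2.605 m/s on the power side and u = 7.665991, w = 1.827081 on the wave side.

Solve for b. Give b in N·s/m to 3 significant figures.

u + w = 9.493072;  u + w = √(2b)·v, so √(2b) = 9.493072/2.605 = 3.644174.
b = (√(2b))²/2 = 13.280001/2 = 6.640000.
(Check via u − w = 2F/√(2b): u − w = 5.838910, 2F/√(2b) = 5.838910.)

b = 6.64 N·s/m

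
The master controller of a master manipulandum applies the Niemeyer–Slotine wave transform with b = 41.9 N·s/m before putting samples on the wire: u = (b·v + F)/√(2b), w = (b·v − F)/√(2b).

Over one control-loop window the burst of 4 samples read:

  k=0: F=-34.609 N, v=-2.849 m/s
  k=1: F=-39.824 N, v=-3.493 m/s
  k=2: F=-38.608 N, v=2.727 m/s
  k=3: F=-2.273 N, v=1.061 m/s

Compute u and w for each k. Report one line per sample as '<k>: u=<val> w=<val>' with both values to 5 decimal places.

k=0: b·v=41.9×(-2.849)=-119.37310; √(2b)=9.15423; u=(-119.37310+(-34.609))/9.15423=-16.82086, w=(-119.37310−(-34.609))/9.15423=-9.25955
k=1: b·v=41.9×(-3.493)=-146.35670; √(2b)=9.15423; u=(-146.35670+(-39.824))/9.15423=-20.33821, w=(-146.35670−(-39.824))/9.15423=-11.63753
k=2: b·v=41.9×2.727=114.26130; √(2b)=9.15423; u=(114.26130+(-38.608))/9.15423=8.26430, w=(114.26130−(-38.608))/9.15423=16.69930
k=3: b·v=41.9×1.061=44.45590; √(2b)=9.15423; u=(44.45590+(-2.273))/9.15423=4.60802, w=(44.45590−(-2.273))/9.15423=5.10462

0: u=-16.82086 w=-9.25955
1: u=-20.33821 w=-11.63753
2: u=8.26430 w=16.69930
3: u=4.60802 w=5.10462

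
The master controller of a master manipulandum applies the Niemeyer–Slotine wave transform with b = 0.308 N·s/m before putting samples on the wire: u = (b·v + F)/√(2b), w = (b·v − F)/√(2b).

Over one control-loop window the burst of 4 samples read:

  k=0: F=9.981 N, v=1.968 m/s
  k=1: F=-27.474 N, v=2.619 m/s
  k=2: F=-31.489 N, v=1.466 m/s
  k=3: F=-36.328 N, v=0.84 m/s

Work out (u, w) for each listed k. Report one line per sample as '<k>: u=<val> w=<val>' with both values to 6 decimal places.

0: u=13.489271 w=-11.944673
1: u=-33.977348 w=36.032887
2: u=-39.545401 w=40.696001
3: u=-45.956518 w=46.615798

k=0: b·v=0.308×1.968=0.606144; √(2b)=0.784857; u=(0.606144+9.981)/0.784857=13.489271, w=(0.606144−9.981)/0.784857=-11.944673
k=1: b·v=0.308×2.619=0.806652; √(2b)=0.784857; u=(0.806652+(-27.474))/0.784857=-33.977348, w=(0.806652−(-27.474))/0.784857=36.032887
k=2: b·v=0.308×1.466=0.451528; √(2b)=0.784857; u=(0.451528+(-31.489))/0.784857=-39.545401, w=(0.451528−(-31.489))/0.784857=40.696001
k=3: b·v=0.308×0.84=0.258720; √(2b)=0.784857; u=(0.258720+(-36.328))/0.784857=-45.956518, w=(0.258720−(-36.328))/0.784857=46.615798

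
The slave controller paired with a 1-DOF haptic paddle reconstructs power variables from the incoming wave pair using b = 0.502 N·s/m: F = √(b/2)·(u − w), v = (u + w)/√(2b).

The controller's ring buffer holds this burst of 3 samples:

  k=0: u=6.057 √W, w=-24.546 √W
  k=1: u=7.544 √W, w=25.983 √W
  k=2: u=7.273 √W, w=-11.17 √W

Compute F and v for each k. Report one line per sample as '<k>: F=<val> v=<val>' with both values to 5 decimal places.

k=0: u−w=30.60300, u+w=-18.48900; √(b/2)=0.50100, √(2b)=1.00200; F=0.50100×30.603=15.33207, v=-18.48900/1.00200=-18.45213
k=1: u−w=-18.43900, u+w=33.52700; √(b/2)=0.50100, √(2b)=1.00200; F=0.50100×(-18.439)=-9.23792, v=33.52700/1.00200=33.46015
k=2: u−w=18.44300, u+w=-3.89700; √(b/2)=0.50100, √(2b)=1.00200; F=0.50100×18.443=9.23992, v=-3.89700/1.00200=-3.88923

0: F=15.33207 v=-18.45213
1: F=-9.23792 v=33.46015
2: F=9.23992 v=-3.88923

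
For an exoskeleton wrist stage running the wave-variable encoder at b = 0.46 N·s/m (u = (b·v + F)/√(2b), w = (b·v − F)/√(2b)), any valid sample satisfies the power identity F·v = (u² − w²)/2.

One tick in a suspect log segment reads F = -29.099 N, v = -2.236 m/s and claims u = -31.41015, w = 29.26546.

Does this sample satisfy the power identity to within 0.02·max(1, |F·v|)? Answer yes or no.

yes

F·v = (-29.099)×(-2.236) = 65.0654 W.
(u² − w²)/2 = (986.5975 − 856.4671)/2 = 65.0652 W.
|Δ| = 0.0002;  2% of max(1, |F·v|) = 1.3013.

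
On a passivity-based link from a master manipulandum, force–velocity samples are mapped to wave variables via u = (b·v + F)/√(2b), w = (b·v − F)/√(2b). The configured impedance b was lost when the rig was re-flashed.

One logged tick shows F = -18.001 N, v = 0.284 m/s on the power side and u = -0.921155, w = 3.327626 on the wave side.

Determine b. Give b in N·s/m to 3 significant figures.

u + w = 2.406471;  u + w = √(2b)·v, so √(2b) = 2.406471/0.284 = 8.473489.
b = (√(2b))²/2 = 71.800023/2 = 35.900012.
(Check via u − w = 2F/√(2b): u − w = -4.248781, 2F/√(2b) = -4.248781.)

b = 35.9 N·s/m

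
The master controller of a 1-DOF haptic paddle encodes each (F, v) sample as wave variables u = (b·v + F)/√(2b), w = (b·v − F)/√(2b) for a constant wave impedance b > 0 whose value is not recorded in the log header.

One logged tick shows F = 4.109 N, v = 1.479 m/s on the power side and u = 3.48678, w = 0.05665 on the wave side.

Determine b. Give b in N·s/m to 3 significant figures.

u + w = 3.54343;  u + w = √(2b)·v, so √(2b) = 3.54343/1.479 = 2.39583.
b = (√(2b))²/2 = 5.73999/2 = 2.87000.
(Check via u − w = 2F/√(2b): u − w = 3.43013, 2F/√(2b) = 3.43013.)

b = 2.87 N·s/m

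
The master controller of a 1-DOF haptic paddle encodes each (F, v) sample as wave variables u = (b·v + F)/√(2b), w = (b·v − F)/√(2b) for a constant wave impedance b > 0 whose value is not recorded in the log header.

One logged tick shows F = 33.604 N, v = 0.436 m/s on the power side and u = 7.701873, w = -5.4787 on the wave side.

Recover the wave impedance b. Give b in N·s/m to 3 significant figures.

b = 13 N·s/m

u + w = 2.223173;  u + w = √(2b)·v, so √(2b) = 2.223173/0.436 = 5.099021.
b = (√(2b))²/2 = 26.000012/2 = 13.000006.
(Check via u − w = 2F/√(2b): u − w = 13.180573, 2F/√(2b) = 13.180570.)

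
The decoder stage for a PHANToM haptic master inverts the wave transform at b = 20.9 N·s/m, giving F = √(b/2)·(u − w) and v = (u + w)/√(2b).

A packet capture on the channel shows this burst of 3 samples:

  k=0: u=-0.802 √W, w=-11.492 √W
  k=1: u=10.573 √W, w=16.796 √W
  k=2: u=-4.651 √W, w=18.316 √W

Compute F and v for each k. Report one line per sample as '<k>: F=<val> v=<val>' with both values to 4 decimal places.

k=0: u−w=10.6900, u+w=-12.2940; √(b/2)=3.2326, √(2b)=6.4653; F=3.2326×10.69=34.5570, v=-12.2940/6.4653=-1.9015
k=1: u−w=-6.2230, u+w=27.3690; √(b/2)=3.2326, √(2b)=6.4653; F=3.2326×(-6.223)=-20.1168, v=27.3690/6.4653=4.2332
k=2: u−w=-22.9670, u+w=13.6650; √(b/2)=3.2326, √(2b)=6.4653; F=3.2326×(-22.967)=-74.2442, v=13.6650/6.4653=2.1136

0: F=34.5570 v=-1.9015
1: F=-20.1168 v=4.2332
2: F=-74.2442 v=2.1136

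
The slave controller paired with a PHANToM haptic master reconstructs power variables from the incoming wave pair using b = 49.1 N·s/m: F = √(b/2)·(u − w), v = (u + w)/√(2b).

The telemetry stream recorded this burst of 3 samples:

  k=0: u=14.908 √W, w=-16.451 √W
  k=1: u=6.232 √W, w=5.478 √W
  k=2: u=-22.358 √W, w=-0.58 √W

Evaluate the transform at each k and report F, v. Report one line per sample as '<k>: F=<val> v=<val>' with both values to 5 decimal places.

0: F=155.37744 v=-0.15571
1: F=3.73592 v=1.18168
2: F=-107.90554 v=-2.31473

k=0: u−w=31.35900, u+w=-1.54300; √(b/2)=4.95480, √(2b)=9.90959; F=4.95480×31.359=155.37744, v=-1.54300/9.90959=-0.15571
k=1: u−w=0.75400, u+w=11.71000; √(b/2)=4.95480, √(2b)=9.90959; F=4.95480×0.754=3.73592, v=11.71000/9.90959=1.18168
k=2: u−w=-21.77800, u+w=-22.93800; √(b/2)=4.95480, √(2b)=9.90959; F=4.95480×(-21.778)=-107.90554, v=-22.93800/9.90959=-2.31473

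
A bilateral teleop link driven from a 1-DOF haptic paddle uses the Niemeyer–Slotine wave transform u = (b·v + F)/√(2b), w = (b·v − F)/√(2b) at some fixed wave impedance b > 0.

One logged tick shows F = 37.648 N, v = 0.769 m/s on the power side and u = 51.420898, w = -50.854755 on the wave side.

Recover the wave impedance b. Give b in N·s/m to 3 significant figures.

u + w = 0.566143;  u + w = √(2b)·v, so √(2b) = 0.566143/0.769 = 0.736207.
b = (√(2b))²/2 = 0.542000/2 = 0.271000.
(Check via u − w = 2F/√(2b): u − w = 102.275653, 2F/√(2b) = 102.275616.)

b = 0.271 N·s/m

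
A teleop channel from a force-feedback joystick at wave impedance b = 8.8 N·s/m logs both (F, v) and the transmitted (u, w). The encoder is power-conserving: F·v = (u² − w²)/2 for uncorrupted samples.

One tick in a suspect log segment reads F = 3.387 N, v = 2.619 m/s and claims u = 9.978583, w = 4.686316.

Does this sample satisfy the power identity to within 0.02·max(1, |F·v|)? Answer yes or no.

F·v = 3.387×2.619 = 8.870553 W.
(u² − w²)/2 = (99.572119 − 21.961558)/2 = 38.805281 W.
|Δ| = 29.934728;  2% of max(1, |F·v|) = 0.177411.

no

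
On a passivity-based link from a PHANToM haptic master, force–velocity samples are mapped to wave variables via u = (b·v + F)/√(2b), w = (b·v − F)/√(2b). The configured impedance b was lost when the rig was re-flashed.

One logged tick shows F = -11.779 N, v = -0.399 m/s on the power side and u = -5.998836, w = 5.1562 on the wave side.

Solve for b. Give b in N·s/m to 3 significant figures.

u + w = -0.842636;  u + w = √(2b)·v, so √(2b) = -0.842636/(-0.399) = 2.111870.
b = (√(2b))²/2 = 4.459994/2 = 2.229997.
(Check via u − w = 2F/√(2b): u − w = -11.155036, 2F/√(2b) = -11.155044.)

b = 2.23 N·s/m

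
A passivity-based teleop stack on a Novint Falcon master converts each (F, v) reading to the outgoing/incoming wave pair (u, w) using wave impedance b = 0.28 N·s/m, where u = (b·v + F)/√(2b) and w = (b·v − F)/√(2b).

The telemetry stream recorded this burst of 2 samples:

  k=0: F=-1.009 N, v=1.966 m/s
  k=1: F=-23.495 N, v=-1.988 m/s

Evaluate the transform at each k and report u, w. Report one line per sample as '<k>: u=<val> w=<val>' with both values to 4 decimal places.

k=0: b·v=0.28×1.966=0.5505; √(2b)=0.7483; u=(0.5505+(-1.009))/0.7483=-0.6127, w=(0.5505−(-1.009))/0.7483=2.0839
k=1: b·v=0.28×(-1.988)=-0.5566; √(2b)=0.7483; u=(-0.5566+(-23.495))/0.7483=-32.1404, w=(-0.5566−(-23.495))/0.7483=30.6527

0: u=-0.6127 w=2.0839
1: u=-32.1404 w=30.6527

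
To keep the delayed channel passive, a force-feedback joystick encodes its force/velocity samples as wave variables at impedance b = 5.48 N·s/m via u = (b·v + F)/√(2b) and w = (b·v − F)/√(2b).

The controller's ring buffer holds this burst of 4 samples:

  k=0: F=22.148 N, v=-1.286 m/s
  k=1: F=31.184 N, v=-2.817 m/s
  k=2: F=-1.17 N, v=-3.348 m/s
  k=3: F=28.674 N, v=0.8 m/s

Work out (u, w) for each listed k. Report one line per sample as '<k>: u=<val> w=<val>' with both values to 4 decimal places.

0: u=4.5613 w=-8.8188
1: u=4.7565 w=-14.0824
2: u=-5.8953 w=-5.1885
3: u=9.9855 w=-7.3371

k=0: b·v=5.48×(-1.286)=-7.0473; √(2b)=3.3106; u=(-7.0473+22.148)/3.3106=4.5613, w=(-7.0473−22.148)/3.3106=-8.8188
k=1: b·v=5.48×(-2.817)=-15.4372; √(2b)=3.3106; u=(-15.4372+31.184)/3.3106=4.7565, w=(-15.4372−31.184)/3.3106=-14.0824
k=2: b·v=5.48×(-3.348)=-18.3470; √(2b)=3.3106; u=(-18.3470+(-1.17))/3.3106=-5.8953, w=(-18.3470−(-1.17))/3.3106=-5.1885
k=3: b·v=5.48×0.8=4.3840; √(2b)=3.3106; u=(4.3840+28.674)/3.3106=9.9855, w=(4.3840−28.674)/3.3106=-7.3371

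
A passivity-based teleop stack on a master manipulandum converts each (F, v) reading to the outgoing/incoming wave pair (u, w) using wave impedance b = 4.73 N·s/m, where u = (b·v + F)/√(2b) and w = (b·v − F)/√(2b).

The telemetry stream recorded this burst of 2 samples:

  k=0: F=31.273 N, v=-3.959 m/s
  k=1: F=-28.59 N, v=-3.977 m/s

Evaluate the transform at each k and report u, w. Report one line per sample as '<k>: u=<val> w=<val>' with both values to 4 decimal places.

k=0: b·v=4.73×(-3.959)=-18.7261; √(2b)=3.0757; u=(-18.7261+31.273)/3.0757=4.0794, w=(-18.7261−31.273)/3.0757=-16.2561
k=1: b·v=4.73×(-3.977)=-18.8112; √(2b)=3.0757; u=(-18.8112+(-28.59))/3.0757=-15.4115, w=(-18.8112−(-28.59))/3.0757=3.1794

0: u=4.0794 w=-16.2561
1: u=-15.4115 w=3.1794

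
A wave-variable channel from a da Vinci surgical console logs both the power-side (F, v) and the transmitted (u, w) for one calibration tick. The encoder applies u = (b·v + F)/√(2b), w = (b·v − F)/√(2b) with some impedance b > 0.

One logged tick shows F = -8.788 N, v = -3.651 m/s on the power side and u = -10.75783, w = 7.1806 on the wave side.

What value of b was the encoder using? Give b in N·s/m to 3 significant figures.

b = 0.48 N·s/m

u + w = -3.57723;  u + w = √(2b)·v, so √(2b) = -3.57723/(-3.651) = 0.97979.
b = (√(2b))²/2 = 0.96000/2 = 0.48000.
(Check via u − w = 2F/√(2b): u − w = -17.93843, 2F/√(2b) = -17.93845.)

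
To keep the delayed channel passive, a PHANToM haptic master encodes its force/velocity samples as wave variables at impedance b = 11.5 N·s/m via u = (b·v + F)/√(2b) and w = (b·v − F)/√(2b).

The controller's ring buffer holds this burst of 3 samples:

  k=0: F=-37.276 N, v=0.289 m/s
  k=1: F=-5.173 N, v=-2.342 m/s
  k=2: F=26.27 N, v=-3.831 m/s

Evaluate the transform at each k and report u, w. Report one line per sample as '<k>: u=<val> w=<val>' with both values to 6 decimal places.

k=0: b·v=11.5×0.289=3.323500; √(2b)=4.795832; u=(3.323500+(-37.276))/4.795832=-7.079586, w=(3.323500−(-37.276))/4.795832=8.465581
k=1: b·v=11.5×(-2.342)=-26.933000; √(2b)=4.795832; u=(-26.933000+(-5.173))/4.795832=-6.694564, w=(-26.933000−(-5.173))/4.795832=-4.537274
k=2: b·v=11.5×(-3.831)=-44.056500; √(2b)=4.795832; u=(-44.056500+26.27)/4.795832=-3.708742, w=(-44.056500−26.27)/4.795832=-14.664089

0: u=-7.079586 w=8.465581
1: u=-6.694564 w=-4.537274
2: u=-3.708742 w=-14.664089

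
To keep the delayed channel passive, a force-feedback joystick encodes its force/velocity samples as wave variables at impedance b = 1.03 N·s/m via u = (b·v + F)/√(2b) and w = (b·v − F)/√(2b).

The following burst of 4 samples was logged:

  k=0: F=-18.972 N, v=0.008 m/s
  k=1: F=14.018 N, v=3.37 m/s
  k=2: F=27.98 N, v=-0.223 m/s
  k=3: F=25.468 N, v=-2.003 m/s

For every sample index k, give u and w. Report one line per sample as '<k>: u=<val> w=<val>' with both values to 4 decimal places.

0: u=-13.2127 w=13.2242
1: u=12.1852 w=-7.3484
2: u=19.3346 w=-19.6546
3: u=16.3070 w=-19.1818

k=0: b·v=1.03×0.008=0.0082; √(2b)=1.4353; u=(0.0082+(-18.972))/1.4353=-13.2127, w=(0.0082−(-18.972))/1.4353=13.2242
k=1: b·v=1.03×3.37=3.4711; √(2b)=1.4353; u=(3.4711+14.018)/1.4353=12.1852, w=(3.4711−14.018)/1.4353=-7.3484
k=2: b·v=1.03×(-0.223)=-0.2297; √(2b)=1.4353; u=(-0.2297+27.98)/1.4353=19.3346, w=(-0.2297−27.98)/1.4353=-19.6546
k=3: b·v=1.03×(-2.003)=-2.0631; √(2b)=1.4353; u=(-2.0631+25.468)/1.4353=16.3070, w=(-2.0631−25.468)/1.4353=-19.1818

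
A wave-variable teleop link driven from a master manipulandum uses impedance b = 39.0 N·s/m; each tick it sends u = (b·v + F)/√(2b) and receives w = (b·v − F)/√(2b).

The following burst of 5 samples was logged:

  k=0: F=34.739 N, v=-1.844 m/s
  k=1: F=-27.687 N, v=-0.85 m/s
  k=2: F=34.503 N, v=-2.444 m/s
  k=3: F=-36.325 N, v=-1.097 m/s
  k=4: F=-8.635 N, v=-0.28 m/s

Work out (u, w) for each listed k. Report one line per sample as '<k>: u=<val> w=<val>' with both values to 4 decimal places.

k=0: b·v=39.0×(-1.844)=-71.9160; √(2b)=8.8318; u=(-71.9160+34.739)/8.8318=-4.2095, w=(-71.9160−34.739)/8.8318=-12.0763
k=1: b·v=39.0×(-0.85)=-33.1500; √(2b)=8.8318; u=(-33.1500+(-27.687))/8.8318=-6.8884, w=(-33.1500−(-27.687))/8.8318=-0.6186
k=2: b·v=39.0×(-2.444)=-95.3160; √(2b)=8.8318; u=(-95.3160+34.503)/8.8318=-6.8857, w=(-95.3160−34.503)/8.8318=-14.6991
k=3: b·v=39.0×(-1.097)=-42.7830; √(2b)=8.8318; u=(-42.7830+(-36.325))/8.8318=-8.9572, w=(-42.7830−(-36.325))/8.8318=-0.7312
k=4: b·v=39.0×(-0.28)=-10.9200; √(2b)=8.8318; u=(-10.9200+(-8.635))/8.8318=-2.2142, w=(-10.9200−(-8.635))/8.8318=-0.2587

0: u=-4.2095 w=-12.0763
1: u=-6.8884 w=-0.6186
2: u=-6.8857 w=-14.6991
3: u=-8.9572 w=-0.7312
4: u=-2.2142 w=-0.2587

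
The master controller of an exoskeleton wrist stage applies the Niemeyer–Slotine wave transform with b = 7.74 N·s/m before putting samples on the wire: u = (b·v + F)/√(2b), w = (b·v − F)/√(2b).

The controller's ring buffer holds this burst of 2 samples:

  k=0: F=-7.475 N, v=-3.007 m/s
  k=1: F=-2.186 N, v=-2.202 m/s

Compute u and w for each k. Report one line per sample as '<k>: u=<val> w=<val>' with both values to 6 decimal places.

0: u=-7.815343 w=-4.015587
1: u=-4.887447 w=-3.776241

k=0: b·v=7.74×(-3.007)=-23.274180; √(2b)=3.934463; u=(-23.274180+(-7.475))/3.934463=-7.815343, w=(-23.274180−(-7.475))/3.934463=-4.015587
k=1: b·v=7.74×(-2.202)=-17.043480; √(2b)=3.934463; u=(-17.043480+(-2.186))/3.934463=-4.887447, w=(-17.043480−(-2.186))/3.934463=-3.776241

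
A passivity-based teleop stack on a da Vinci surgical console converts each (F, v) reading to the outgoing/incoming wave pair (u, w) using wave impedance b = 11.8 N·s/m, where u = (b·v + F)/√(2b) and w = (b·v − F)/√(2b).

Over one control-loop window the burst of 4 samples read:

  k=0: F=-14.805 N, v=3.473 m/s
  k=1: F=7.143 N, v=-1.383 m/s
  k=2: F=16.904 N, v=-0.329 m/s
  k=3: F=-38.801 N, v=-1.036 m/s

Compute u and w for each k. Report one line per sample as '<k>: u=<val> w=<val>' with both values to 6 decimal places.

0: u=5.388327 w=11.483449
1: u=-1.888932 w=-4.829659
2: u=2.680495 w=-4.278772
3: u=-10.503495 w=5.470624

k=0: b·v=11.8×3.473=40.981400; √(2b)=4.857983; u=(40.981400+(-14.805))/4.857983=5.388327, w=(40.981400−(-14.805))/4.857983=11.483449
k=1: b·v=11.8×(-1.383)=-16.319400; √(2b)=4.857983; u=(-16.319400+7.143)/4.857983=-1.888932, w=(-16.319400−7.143)/4.857983=-4.829659
k=2: b·v=11.8×(-0.329)=-3.882200; √(2b)=4.857983; u=(-3.882200+16.904)/4.857983=2.680495, w=(-3.882200−16.904)/4.857983=-4.278772
k=3: b·v=11.8×(-1.036)=-12.224800; √(2b)=4.857983; u=(-12.224800+(-38.801))/4.857983=-10.503495, w=(-12.224800−(-38.801))/4.857983=5.470624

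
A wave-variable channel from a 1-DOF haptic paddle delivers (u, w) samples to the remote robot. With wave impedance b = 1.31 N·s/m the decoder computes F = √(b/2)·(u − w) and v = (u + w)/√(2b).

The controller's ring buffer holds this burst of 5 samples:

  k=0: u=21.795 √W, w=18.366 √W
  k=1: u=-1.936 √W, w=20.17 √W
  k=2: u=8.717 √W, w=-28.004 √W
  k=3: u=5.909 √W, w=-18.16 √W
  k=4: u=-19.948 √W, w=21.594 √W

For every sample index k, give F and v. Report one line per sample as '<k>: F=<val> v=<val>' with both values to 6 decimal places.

k=0: u−w=3.429000, u+w=40.161000; √(b/2)=0.809321, √(2b)=1.618641; F=0.809321×3.429=2.775161, v=40.161000/1.618641=24.811549
k=1: u−w=-22.106000, u+w=18.234000; √(b/2)=0.809321, √(2b)=1.618641; F=0.809321×(-22.106)=-17.890843, v=18.234000/1.618641=11.265003
k=2: u−w=36.721000, u+w=-19.287000; √(b/2)=0.809321, √(2b)=1.618641; F=0.809321×36.721=29.719066, v=-19.287000/1.618641=-11.915548
k=3: u−w=24.069000, u+w=-12.251000; √(b/2)=0.809321, √(2b)=1.618641; F=0.809321×24.069=19.479540, v=-12.251000/1.618641=-7.568693
k=4: u−w=-41.542000, u+w=1.646000; √(b/2)=0.809321, √(2b)=1.618641; F=0.809321×(-41.542)=-33.620801, v=1.646000/1.618641=1.016902

0: F=2.775161 v=24.811549
1: F=-17.890843 v=11.265003
2: F=29.719066 v=-11.915548
3: F=19.479540 v=-7.568693
4: F=-33.620801 v=1.016902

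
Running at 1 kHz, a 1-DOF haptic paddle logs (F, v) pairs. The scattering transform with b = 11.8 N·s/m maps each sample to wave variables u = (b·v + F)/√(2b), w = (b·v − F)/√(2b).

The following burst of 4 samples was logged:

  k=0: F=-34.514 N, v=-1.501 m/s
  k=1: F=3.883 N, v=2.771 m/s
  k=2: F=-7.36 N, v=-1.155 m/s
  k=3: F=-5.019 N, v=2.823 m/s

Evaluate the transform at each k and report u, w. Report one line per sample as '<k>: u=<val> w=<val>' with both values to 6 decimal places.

0: u=-10.750511 w=3.458678
1: u=7.530039 w=5.931433
2: u=-4.320517 w=-1.290453
3: u=5.823898 w=7.890188

k=0: b·v=11.8×(-1.501)=-17.711800; √(2b)=4.857983; u=(-17.711800+(-34.514))/4.857983=-10.750511, w=(-17.711800−(-34.514))/4.857983=3.458678
k=1: b·v=11.8×2.771=32.697800; √(2b)=4.857983; u=(32.697800+3.883)/4.857983=7.530039, w=(32.697800−3.883)/4.857983=5.931433
k=2: b·v=11.8×(-1.155)=-13.629000; √(2b)=4.857983; u=(-13.629000+(-7.36))/4.857983=-4.320517, w=(-13.629000−(-7.36))/4.857983=-1.290453
k=3: b·v=11.8×2.823=33.311400; √(2b)=4.857983; u=(33.311400+(-5.019))/4.857983=5.823898, w=(33.311400−(-5.019))/4.857983=7.890188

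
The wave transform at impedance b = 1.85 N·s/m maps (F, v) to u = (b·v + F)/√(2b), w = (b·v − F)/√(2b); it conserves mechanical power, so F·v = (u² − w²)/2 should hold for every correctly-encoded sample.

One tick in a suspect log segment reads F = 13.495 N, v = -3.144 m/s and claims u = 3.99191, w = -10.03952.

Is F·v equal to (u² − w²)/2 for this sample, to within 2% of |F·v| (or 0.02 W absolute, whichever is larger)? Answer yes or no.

F·v = 13.495×(-3.144) = -42.42828 W.
(u² − w²)/2 = (15.93535 − 100.79196)/2 = -42.42831 W.
|Δ| = 0.00003;  2% of max(1, |F·v|) = 0.84857.

yes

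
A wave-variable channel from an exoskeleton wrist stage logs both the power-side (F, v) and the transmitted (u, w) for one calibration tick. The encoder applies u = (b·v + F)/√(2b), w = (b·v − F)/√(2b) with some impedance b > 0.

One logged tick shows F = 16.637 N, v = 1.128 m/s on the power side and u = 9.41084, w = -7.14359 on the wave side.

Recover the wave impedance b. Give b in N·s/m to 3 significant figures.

u + w = 2.26725;  u + w = √(2b)·v, so √(2b) = 2.26725/1.128 = 2.00997.
b = (√(2b))²/2 = 4.03999/2 = 2.02000.
(Check via u − w = 2F/√(2b): u − w = 16.55443, 2F/√(2b) = 16.55445.)

b = 2.02 N·s/m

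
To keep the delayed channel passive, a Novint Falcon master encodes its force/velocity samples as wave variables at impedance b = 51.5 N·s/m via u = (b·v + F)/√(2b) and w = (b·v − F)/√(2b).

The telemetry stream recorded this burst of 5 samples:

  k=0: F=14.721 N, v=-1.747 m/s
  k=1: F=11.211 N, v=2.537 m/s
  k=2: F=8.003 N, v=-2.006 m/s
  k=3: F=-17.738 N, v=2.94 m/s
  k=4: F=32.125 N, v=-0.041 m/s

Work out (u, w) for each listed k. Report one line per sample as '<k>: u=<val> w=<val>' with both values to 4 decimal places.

0: u=-7.4146 w=-10.3156
1: u=13.9785 w=11.7692
2: u=-9.3908 w=-10.9679
3: u=13.1711 w=16.6666
4: u=2.9573 w=-3.3734

k=0: b·v=51.5×(-1.747)=-89.9705; √(2b)=10.1489; u=(-89.9705+14.721)/10.1489=-7.4146, w=(-89.9705−14.721)/10.1489=-10.3156
k=1: b·v=51.5×2.537=130.6555; √(2b)=10.1489; u=(130.6555+11.211)/10.1489=13.9785, w=(130.6555−11.211)/10.1489=11.7692
k=2: b·v=51.5×(-2.006)=-103.3090; √(2b)=10.1489; u=(-103.3090+8.003)/10.1489=-9.3908, w=(-103.3090−8.003)/10.1489=-10.9679
k=3: b·v=51.5×2.94=151.4100; √(2b)=10.1489; u=(151.4100+(-17.738))/10.1489=13.1711, w=(151.4100−(-17.738))/10.1489=16.6666
k=4: b·v=51.5×(-0.041)=-2.1115; √(2b)=10.1489; u=(-2.1115+32.125)/10.1489=2.9573, w=(-2.1115−32.125)/10.1489=-3.3734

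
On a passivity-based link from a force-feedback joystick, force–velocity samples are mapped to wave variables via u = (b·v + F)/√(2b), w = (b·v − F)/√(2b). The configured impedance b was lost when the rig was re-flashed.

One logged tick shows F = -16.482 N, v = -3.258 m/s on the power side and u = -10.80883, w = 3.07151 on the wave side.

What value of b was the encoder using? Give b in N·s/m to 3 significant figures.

u + w = -7.73732;  u + w = √(2b)·v, so √(2b) = -7.73732/(-3.258) = 2.37487.
b = (√(2b))²/2 = 5.64000/2 = 2.82000.
(Check via u − w = 2F/√(2b): u − w = -13.88034, 2F/√(2b) = -13.88035.)

b = 2.82 N·s/m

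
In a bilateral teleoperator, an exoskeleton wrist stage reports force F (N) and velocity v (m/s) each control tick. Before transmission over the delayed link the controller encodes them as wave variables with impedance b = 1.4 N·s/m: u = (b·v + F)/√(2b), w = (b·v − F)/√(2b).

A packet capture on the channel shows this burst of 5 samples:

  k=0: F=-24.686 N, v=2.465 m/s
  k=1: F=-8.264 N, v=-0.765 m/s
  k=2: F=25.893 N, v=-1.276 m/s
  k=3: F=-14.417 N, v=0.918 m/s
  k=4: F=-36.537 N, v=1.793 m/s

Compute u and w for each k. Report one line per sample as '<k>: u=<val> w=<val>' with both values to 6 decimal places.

0: u=-12.690340 w=16.815074
1: u=-5.578730 w=4.298640
2: u=14.406449 w=-16.541605
3: u=-7.847752 w=9.383859
4: u=-20.334902 w=23.335165

k=0: b·v=1.4×2.465=3.451000; √(2b)=1.673320; u=(3.451000+(-24.686))/1.673320=-12.690340, w=(3.451000−(-24.686))/1.673320=16.815074
k=1: b·v=1.4×(-0.765)=-1.071000; √(2b)=1.673320; u=(-1.071000+(-8.264))/1.673320=-5.578730, w=(-1.071000−(-8.264))/1.673320=4.298640
k=2: b·v=1.4×(-1.276)=-1.786400; √(2b)=1.673320; u=(-1.786400+25.893)/1.673320=14.406449, w=(-1.786400−25.893)/1.673320=-16.541605
k=3: b·v=1.4×0.918=1.285200; √(2b)=1.673320; u=(1.285200+(-14.417))/1.673320=-7.847752, w=(1.285200−(-14.417))/1.673320=9.383859
k=4: b·v=1.4×1.793=2.510200; √(2b)=1.673320; u=(2.510200+(-36.537))/1.673320=-20.334902, w=(2.510200−(-36.537))/1.673320=23.335165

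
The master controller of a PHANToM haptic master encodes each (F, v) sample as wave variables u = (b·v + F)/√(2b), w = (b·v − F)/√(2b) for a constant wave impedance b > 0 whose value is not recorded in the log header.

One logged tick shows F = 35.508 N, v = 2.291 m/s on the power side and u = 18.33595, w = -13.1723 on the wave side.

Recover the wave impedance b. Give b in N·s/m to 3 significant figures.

b = 2.54 N·s/m

u + w = 5.1637;  u + w = √(2b)·v, so √(2b) = 5.1637/2.291 = 2.2539.
b = (√(2b))²/2 = 5.0800/2 = 2.5400.
(Check via u − w = 2F/√(2b): u − w = 31.5083, 2F/√(2b) = 31.5083.)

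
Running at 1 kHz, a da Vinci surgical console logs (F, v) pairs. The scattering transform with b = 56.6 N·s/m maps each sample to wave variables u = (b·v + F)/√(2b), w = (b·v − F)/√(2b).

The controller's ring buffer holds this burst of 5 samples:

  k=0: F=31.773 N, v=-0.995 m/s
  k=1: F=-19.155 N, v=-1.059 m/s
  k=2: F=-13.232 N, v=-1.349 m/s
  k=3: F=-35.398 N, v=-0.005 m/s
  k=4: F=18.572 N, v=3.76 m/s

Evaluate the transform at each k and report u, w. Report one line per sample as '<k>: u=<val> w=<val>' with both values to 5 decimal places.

0: u=-2.30686 w=-8.27949
1: u=-7.43400 w=-3.83328
2: u=-8.42004 w=-5.93271
3: u=-3.35362 w=3.30042
4: u=21.74791 w=18.25679

k=0: b·v=56.6×(-0.995)=-56.31700; √(2b)=10.63955; u=(-56.31700+31.773)/10.63955=-2.30686, w=(-56.31700−31.773)/10.63955=-8.27949
k=1: b·v=56.6×(-1.059)=-59.93940; √(2b)=10.63955; u=(-59.93940+(-19.155))/10.63955=-7.43400, w=(-59.93940−(-19.155))/10.63955=-3.83328
k=2: b·v=56.6×(-1.349)=-76.35340; √(2b)=10.63955; u=(-76.35340+(-13.232))/10.63955=-8.42004, w=(-76.35340−(-13.232))/10.63955=-5.93271
k=3: b·v=56.6×(-0.005)=-0.28300; √(2b)=10.63955; u=(-0.28300+(-35.398))/10.63955=-3.35362, w=(-0.28300−(-35.398))/10.63955=3.30042
k=4: b·v=56.6×3.76=212.81600; √(2b)=10.63955; u=(212.81600+18.572)/10.63955=21.74791, w=(212.81600−18.572)/10.63955=18.25679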